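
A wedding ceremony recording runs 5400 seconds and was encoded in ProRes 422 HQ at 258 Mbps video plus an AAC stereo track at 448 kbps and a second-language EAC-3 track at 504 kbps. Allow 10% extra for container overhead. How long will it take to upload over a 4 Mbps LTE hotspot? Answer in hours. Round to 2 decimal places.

106.82 hours

Audio total: 448 + 504 = 952 kbps = 0.952 Mbps.
Total bitrate: 258.952 Mbps.
File: 258.952 Mbps × 5400 s = 1398340.8 Mb.
With 10% container overhead: ×1.10. → 1538174.9 Mb.
At 4 Mbps: 1538174.9 / 4 = 384543.7 s ≈ 107 hours.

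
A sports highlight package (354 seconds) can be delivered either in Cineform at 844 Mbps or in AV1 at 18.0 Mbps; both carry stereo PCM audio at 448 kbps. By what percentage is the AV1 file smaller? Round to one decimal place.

Audio: 448 kbps = 0.448 Mbps.
Cineform: 844.448 Mbps × 354 s = 298934.6 Mb = 37.367 GB.
AV1: 18.448 Mbps × 354 s = 6530.6 Mb = 0.816 GB.
Reduction: (1 − 0.816/37.367) × 100 = 97.82%.

97.8%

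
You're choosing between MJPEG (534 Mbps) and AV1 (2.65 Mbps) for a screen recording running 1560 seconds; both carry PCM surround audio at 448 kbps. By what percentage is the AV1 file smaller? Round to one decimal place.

Audio: 448 kbps = 0.448 Mbps.
MJPEG: 534.448 Mbps × 1560 s = 833738.9 Mb = 104.217 GB.
AV1: 3.098 Mbps × 1560 s = 4832.9 Mb = 0.604 GB.
Reduction: (1 − 0.604/104.217) × 100 = 99.42%.

99.4%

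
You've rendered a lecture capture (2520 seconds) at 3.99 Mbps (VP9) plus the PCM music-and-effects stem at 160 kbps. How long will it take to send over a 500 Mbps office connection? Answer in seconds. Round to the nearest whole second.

21 seconds

Audio: 160 kbps = 0.160 Mbps.
Total bitrate: 4.150 Mbps.
File: 4.150 Mbps × 2520 s = 10458.0 Mb.
At 500 Mbps: 10458.0 / 500 = 20.9 s ≈ 20.9 seconds.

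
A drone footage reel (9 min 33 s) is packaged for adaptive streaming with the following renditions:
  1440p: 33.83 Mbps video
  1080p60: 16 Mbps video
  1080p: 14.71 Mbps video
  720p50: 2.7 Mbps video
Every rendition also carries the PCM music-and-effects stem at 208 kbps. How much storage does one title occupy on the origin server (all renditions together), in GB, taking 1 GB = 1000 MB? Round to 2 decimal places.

4.88 GB

9 min 33 s = 573 s
Audio: 208 kbps = 0.208 Mbps.
Sum of rendition bitrates: (33.83+0.208) + (16+0.208) + (14.71+0.208) + (2.7+0.208) = 68.072 Mbps.
× 573 s = 39,005 Mb = 4,876 MB = 4.876 GB.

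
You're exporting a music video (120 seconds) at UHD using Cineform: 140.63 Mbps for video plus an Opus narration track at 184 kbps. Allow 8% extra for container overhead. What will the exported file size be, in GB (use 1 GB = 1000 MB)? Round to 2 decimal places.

Audio: 184 kbps = 0.184 Mbps.
Total bitrate: 140.63 + 0.184 = 140.814 Mbps.
Stream data: 140.814 Mbps × 120 s = 16897.7 Mb.
With 8% container overhead: ×1.08.
18,249 Mb ÷ 8 = 2,281 MB → 2.281 GB.

2.28 GB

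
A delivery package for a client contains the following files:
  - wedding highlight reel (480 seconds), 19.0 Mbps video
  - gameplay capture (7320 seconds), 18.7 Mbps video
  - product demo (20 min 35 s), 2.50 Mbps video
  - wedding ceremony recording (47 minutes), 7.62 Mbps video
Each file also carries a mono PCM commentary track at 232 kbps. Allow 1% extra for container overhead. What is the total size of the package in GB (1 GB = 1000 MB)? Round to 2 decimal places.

Audio: 232 kbps = 0.232 Mbps.
wedding highlight reel: 19.232 Mbps × 480 s × 1.01 = 9323.7 Mb
gameplay capture: 18.932 Mbps × 7320 s × 1.01 = 139968.1 Mb
product demo: 2.732 Mbps × 1235 s × 1.01 = 3407.8 Mb
wedding ceremony recording: 7.852 Mbps × 2820 s × 1.01 = 22364.1 Mb
Total: 175063.6 Mb = 21882.9 MB.
= 21.88 GB.

21.88 GB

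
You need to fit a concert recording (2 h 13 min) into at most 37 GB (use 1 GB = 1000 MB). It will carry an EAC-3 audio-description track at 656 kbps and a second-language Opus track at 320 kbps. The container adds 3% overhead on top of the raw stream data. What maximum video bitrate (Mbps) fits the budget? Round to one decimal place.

35.0 Mbps

Budget: 37 GB = 296000.0 Mb.
Stream payload after overhead: 296000.0 / 1.03 = 287378.6 Mb.
2 h 13 min = 133 min = 7980 s
Total bitrate budget: 287378.6 Mb / 7980 s = 36.012 Mbps.
Audio total: 656 + 320 = 976 kbps = 0.976 Mbps.
Video: 36.012 − 0.976 = 35.036 Mbps.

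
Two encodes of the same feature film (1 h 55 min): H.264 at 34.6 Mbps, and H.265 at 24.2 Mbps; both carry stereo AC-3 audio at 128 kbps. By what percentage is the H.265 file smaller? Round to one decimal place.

1 h 55 min = 115 min = 6900 s
Audio: 128 kbps = 0.128 Mbps.
H.264: 34.728 Mbps × 6900 s = 239623.2 Mb = 29.953 GB.
H.265: 24.328 Mbps × 6900 s = 167863.2 Mb = 20.983 GB.
Reduction: (1 − 20.983/29.953) × 100 = 29.95%.

29.9%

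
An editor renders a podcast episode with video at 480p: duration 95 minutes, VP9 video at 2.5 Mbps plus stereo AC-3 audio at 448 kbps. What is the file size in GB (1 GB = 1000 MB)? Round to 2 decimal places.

95 min = 5700 s
Audio: 448 kbps = 0.448 Mbps.
Total bitrate: 2.5 + 0.448 = 2.948 Mbps.
Stream data: 2.948 Mbps × 5700 s = 16803.6 Mb.
16,804 Mb ÷ 8 = 2,100 MB → 2.100 GB.

2.10 GB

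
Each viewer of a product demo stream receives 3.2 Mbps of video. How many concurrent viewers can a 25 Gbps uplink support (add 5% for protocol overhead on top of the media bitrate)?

On the wire with 5% overhead: 3.360 Mbps.
25 Gbps = 25,000 Mbps; 25,000 / 3.360 = 7440.48 → 7440 viewers.

7440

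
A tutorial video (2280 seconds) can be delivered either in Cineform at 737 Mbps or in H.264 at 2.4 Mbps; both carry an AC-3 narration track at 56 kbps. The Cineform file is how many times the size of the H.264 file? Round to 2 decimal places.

300.10

Audio: 56 kbps = 0.056 Mbps.
Cineform: 737.056 Mbps × 2280 s = 1680487.7 Mb = 195.635 GiB.
H.264: 2.456 Mbps × 2280 s = 5599.7 Mb = 0.652 GiB.
Ratio: 195.635 / 0.652 = 300.104.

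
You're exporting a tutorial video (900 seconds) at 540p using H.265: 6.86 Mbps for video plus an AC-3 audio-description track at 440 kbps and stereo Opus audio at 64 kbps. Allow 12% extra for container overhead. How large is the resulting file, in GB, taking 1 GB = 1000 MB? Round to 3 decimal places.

0.928 GB

Audio total: 440 + 64 = 504 kbps = 0.504 Mbps.
Total bitrate: 6.86 + 0.504 = 7.364 Mbps.
Stream data: 7.364 Mbps × 900 s = 6627.6 Mb.
With 12% container overhead: ×1.12.
7,423 Mb ÷ 8 = 927.9 MB → 0.9279 GB.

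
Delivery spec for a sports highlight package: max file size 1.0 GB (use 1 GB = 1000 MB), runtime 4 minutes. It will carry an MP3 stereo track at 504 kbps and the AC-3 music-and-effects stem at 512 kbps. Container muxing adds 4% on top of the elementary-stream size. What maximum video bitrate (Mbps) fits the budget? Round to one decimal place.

31.0 Mbps

Budget: 1.0 GB = 8000.0 Mb.
Stream payload after overhead: 8000.0 / 1.04 = 7692.3 Mb.
4 min = 240 s
Total bitrate budget: 7692.3 Mb / 240 s = 32.051 Mbps.
Audio total: 504 + 512 = 1016 kbps = 1.016 Mbps.
Video: 32.051 − 1.016 = 31.035 Mbps.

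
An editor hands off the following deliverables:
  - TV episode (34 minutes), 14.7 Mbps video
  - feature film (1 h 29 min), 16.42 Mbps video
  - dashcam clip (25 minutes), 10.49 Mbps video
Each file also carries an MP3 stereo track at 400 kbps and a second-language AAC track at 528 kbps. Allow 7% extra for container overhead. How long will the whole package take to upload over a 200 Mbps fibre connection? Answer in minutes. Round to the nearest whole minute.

13 minutes

Audio total: 400 + 528 = 928 kbps = 0.928 Mbps.
TV episode: 15.628 Mbps × 2040 s × 1.07 = 34112.8 Mb
feature film: 17.348 Mbps × 5340 s × 1.07 = 99123.0 Mb
dashcam clip: 11.418 Mbps × 1500 s × 1.07 = 18325.9 Mb
Total: 151561.7 Mb = 18945.2 MB.
At 200 Mbps: 151561.7 / 200 = 758 s ≈ 12.6 minutes.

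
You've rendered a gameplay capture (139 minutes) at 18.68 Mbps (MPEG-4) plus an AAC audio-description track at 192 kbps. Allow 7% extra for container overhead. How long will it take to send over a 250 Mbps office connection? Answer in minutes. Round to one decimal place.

139 min = 8340 s
Audio: 192 kbps = 0.192 Mbps.
Total bitrate: 18.872 Mbps.
File: 18.872 Mbps × 8340 s = 157392.5 Mb.
With 7% container overhead: ×1.07. → 168410.0 Mb.
At 250 Mbps: 168410.0 / 250 = 673.6 s ≈ 11.2 minutes.

11.2 minutes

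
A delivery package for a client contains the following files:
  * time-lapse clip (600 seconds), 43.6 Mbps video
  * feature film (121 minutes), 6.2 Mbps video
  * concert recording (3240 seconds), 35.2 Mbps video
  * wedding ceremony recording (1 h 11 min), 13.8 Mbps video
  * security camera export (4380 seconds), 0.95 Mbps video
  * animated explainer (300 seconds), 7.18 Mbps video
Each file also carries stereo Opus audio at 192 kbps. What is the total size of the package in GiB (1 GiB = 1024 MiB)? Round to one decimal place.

Audio: 192 kbps = 0.192 Mbps.
time-lapse clip: 43.792 Mbps × 600 s = 26275.2 Mb
feature film: 6.392 Mbps × 7260 s = 46405.9 Mb
concert recording: 35.392 Mbps × 3240 s = 114670.1 Mb
wedding ceremony recording: 13.992 Mbps × 4260 s = 59605.9 Mb
security camera export: 1.142 Mbps × 4380 s = 5002.0 Mb
animated explainer: 7.372 Mbps × 300 s = 2211.6 Mb
Total: 254170.7 Mb = 31771.3 MB.
= 29.59 GiB.

29.6 GiB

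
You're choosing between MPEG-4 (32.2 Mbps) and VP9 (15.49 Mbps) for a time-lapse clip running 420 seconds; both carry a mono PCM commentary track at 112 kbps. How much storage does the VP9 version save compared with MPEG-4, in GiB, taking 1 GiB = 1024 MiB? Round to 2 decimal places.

0.82 GiB

Audio: 112 kbps = 0.112 Mbps.
MPEG-4: 32.312 Mbps × 420 s = 13571.0 Mb = 1.580 GiB.
VP9: 15.602 Mbps × 420 s = 6552.8 Mb = 0.763 GiB.
Saving: 1.580 − 0.763 = 0.817 GiB.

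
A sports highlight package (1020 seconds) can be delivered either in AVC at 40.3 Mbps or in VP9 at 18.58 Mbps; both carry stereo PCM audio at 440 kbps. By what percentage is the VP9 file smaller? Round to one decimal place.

53.3%

Audio: 440 kbps = 0.440 Mbps.
AVC: 40.740 Mbps × 1020 s = 41554.8 Mb = 4.838 GiB.
VP9: 19.020 Mbps × 1020 s = 19400.4 Mb = 2.259 GiB.
Reduction: (1 − 2.259/4.838) × 100 = 53.31%.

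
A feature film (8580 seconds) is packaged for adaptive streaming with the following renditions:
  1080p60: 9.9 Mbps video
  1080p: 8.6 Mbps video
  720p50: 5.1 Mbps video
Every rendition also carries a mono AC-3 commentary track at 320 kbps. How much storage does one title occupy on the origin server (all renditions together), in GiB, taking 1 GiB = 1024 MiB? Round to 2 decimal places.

24.53 GiB

Audio: 320 kbps = 0.320 Mbps.
Sum of rendition bitrates: (9.9+0.320) + (8.6+0.320) + (5.1+0.320) = 24.560 Mbps.
× 8580 s = 210,725 Mb = 26,341 MB = 24.53 GiB.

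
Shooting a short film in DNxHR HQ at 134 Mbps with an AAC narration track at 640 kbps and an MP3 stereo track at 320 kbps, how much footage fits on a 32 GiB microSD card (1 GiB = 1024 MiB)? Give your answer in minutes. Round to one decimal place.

33.9 minutes

Audio total: 640 + 320 = 960 kbps = 0.960 Mbps.
Total bitrate: 134 + 0.960 = 134.960 Mbps.
Capacity: 32 GiB = 274,878 Mb.
Recording time: 274,878 / 134.960 = 2,037 s ≈ 33.9 minutes.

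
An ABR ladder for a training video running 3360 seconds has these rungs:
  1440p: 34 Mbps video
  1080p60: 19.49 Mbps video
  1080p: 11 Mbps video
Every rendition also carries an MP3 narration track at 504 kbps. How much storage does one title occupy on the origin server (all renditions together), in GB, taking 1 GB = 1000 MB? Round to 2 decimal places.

27.72 GB

Audio: 504 kbps = 0.504 Mbps.
Sum of rendition bitrates: (34+0.504) + (19.49+0.504) + (11+0.504) = 66.002 Mbps.
× 3360 s = 221,767 Mb = 27,721 MB = 27.72 GB.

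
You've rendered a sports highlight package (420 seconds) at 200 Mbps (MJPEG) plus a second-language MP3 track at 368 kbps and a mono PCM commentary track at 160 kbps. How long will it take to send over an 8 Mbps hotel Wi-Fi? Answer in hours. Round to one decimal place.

Audio total: 368 + 160 = 528 kbps = 0.528 Mbps.
Total bitrate: 200.528 Mbps.
File: 200.528 Mbps × 420 s = 84221.8 Mb.
At 8 Mbps: 84221.8 / 8 = 10527.7 s ≈ 2.92 hours.

2.9 hours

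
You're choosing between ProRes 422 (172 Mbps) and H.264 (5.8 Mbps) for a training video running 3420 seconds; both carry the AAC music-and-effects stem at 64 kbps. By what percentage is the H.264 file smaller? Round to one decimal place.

96.6%

Audio: 64 kbps = 0.064 Mbps.
ProRes 422: 172.064 Mbps × 3420 s = 588458.9 Mb = 73.557 GB.
H.264: 5.864 Mbps × 3420 s = 20054.9 Mb = 2.507 GB.
Reduction: (1 − 2.507/73.557) × 100 = 96.59%.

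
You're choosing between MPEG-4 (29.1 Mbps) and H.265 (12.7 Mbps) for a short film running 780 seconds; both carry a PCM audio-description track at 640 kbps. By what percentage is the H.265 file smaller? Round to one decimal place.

55.1%

Audio: 640 kbps = 0.640 Mbps.
MPEG-4: 29.740 Mbps × 780 s = 23197.2 Mb = 2.900 GB.
H.265: 13.340 Mbps × 780 s = 10405.2 Mb = 1.301 GB.
Reduction: (1 − 1.301/2.900) × 100 = 55.14%.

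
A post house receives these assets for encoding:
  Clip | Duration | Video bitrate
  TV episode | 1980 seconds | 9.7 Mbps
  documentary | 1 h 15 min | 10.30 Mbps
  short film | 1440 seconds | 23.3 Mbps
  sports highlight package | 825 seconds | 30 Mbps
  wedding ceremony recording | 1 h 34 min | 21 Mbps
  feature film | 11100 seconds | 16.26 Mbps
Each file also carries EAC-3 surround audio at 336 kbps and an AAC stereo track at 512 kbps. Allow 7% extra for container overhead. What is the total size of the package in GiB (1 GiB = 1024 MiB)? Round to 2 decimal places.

Audio total: 336 + 512 = 848 kbps = 0.848 Mbps.
TV episode: 10.548 Mbps × 1980 s × 1.07 = 22347.0 Mb
documentary: 11.148 Mbps × 4500 s × 1.07 = 53677.6 Mb
short film: 24.148 Mbps × 1440 s × 1.07 = 37207.2 Mb
sports highlight package: 30.848 Mbps × 825 s × 1.07 = 27231.1 Mb
wedding ceremony recording: 21.848 Mbps × 5640 s × 1.07 = 131848.3 Mb
feature film: 17.108 Mbps × 11100 s × 1.07 = 203191.7 Mb
Total: 475502.9 Mb = 59437.9 MB.
= 55.36 GiB.

55.36 GiB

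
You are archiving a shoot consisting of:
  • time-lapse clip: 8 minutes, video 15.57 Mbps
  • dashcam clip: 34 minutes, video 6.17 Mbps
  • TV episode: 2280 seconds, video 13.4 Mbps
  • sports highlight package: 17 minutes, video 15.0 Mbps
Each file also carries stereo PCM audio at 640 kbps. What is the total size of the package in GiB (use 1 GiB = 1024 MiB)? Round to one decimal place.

8.1 GiB

Audio: 640 kbps = 0.640 Mbps.
time-lapse clip: 16.210 Mbps × 480 s = 7780.8 Mb
dashcam clip: 6.810 Mbps × 2040 s = 13892.4 Mb
TV episode: 14.040 Mbps × 2280 s = 32011.2 Mb
sports highlight package: 15.640 Mbps × 1020 s = 15952.8 Mb
Total: 69637.2 Mb = 8704.6 MB.
= 8.107 GiB.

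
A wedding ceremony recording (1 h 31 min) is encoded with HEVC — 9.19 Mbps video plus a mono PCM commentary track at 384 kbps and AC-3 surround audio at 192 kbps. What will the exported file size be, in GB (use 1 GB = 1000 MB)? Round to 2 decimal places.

1 h 31 min = 91 min = 5460 s
Audio total: 384 + 192 = 576 kbps = 0.576 Mbps.
Total bitrate: 9.19 + 0.576 = 9.766 Mbps.
Stream data: 9.766 Mbps × 5460 s = 53322.4 Mb.
53,322 Mb ÷ 8 = 6,665 MB → 6.665 GB.

6.67 GB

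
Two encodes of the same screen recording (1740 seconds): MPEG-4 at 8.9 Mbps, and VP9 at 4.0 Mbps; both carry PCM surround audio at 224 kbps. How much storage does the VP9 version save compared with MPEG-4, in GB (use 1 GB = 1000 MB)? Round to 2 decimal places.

1.07 GB

Audio: 224 kbps = 0.224 Mbps.
MPEG-4: 9.124 Mbps × 1740 s = 15875.8 Mb = 1.984 GB.
VP9: 4.224 Mbps × 1740 s = 7349.8 Mb = 0.919 GB.
Saving: 1.984 − 0.919 = 1.066 GB.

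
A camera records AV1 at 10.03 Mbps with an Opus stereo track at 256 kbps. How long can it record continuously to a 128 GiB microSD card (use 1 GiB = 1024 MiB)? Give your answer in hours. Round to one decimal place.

29.7 hours

Audio: 256 kbps = 0.256 Mbps.
Total bitrate: 10.03 + 0.256 = 10.286 Mbps.
Capacity: 128 GiB = 1,099,512 Mb.
Recording time: 1,099,512 / 10.286 = 106,894 s ≈ 29.7 hours.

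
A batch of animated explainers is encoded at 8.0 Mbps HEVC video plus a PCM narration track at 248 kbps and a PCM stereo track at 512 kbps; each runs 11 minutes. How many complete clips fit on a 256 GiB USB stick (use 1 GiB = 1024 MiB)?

380

11 min = 660 s
Audio total: 248 + 512 = 760 kbps = 0.760 Mbps.
Total bitrate: 8.760 Mbps.
Per item: 8.760 Mbps × 660 s = 5,782 Mb = 722.7 MB.
Capacity: 256 GiB = 2,199,023 Mb; 380.35 items → 380 complete.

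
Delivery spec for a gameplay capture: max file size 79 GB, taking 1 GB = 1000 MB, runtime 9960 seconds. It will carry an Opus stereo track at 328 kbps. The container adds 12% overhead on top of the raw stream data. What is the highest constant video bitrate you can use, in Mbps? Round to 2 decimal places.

Budget: 79 GB = 632000.0 Mb.
Stream payload after overhead: 632000.0 / 1.12 = 564285.7 Mb.
Total bitrate budget: 564285.7 Mb / 9960 s = 56.655 Mbps.
Audio: 328 kbps = 0.328 Mbps.
Video: 56.655 − 0.328 = 56.327 Mbps.

56.33 Mbps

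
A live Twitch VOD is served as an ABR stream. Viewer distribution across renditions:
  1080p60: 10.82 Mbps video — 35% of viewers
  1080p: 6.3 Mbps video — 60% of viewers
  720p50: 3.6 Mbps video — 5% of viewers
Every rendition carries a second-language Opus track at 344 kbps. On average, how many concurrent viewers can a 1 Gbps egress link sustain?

Audio: 344 kbps = 0.344 Mbps.
Average per-viewer bitrate: 0.35×11.164 + 0.60×6.644 + 0.05×3.944 = 8.091 Mbps.
1 Gbps = 1,000 Mbps; 1,000 / 8.091 = 123.59 → 123.

123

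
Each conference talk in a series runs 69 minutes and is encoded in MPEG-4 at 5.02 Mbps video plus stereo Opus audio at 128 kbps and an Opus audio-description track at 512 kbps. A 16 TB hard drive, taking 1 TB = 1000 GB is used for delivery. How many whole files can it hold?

5462

69 min = 4140 s
Audio total: 128 + 512 = 640 kbps = 0.640 Mbps.
Total bitrate: 5.660 Mbps.
Per item: 5.660 Mbps × 4140 s = 23,432 Mb = 2,929 MB.
Capacity: 16 TB = 128,000,000 Mb; 5462.52 items → 5462 complete.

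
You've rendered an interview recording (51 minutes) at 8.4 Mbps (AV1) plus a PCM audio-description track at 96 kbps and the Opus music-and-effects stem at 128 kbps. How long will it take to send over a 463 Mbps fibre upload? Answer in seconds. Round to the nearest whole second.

57 seconds

51 min = 3060 s
Audio total: 96 + 128 = 224 kbps = 0.224 Mbps.
Total bitrate: 8.624 Mbps.
File: 8.624 Mbps × 3060 s = 26389.4 Mb.
At 463 Mbps: 26389.4 / 463 = 57.0 s ≈ 57 seconds.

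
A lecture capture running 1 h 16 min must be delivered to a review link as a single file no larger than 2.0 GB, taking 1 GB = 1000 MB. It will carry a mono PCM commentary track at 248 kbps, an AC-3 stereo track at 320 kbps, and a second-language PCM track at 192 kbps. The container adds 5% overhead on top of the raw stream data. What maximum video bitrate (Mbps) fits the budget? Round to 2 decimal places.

2.58 Mbps

Budget: 2.0 GB = 16000.0 Mb.
Stream payload after overhead: 16000.0 / 1.05 = 15238.1 Mb.
1 h 16 min = 76 min = 4560 s
Total bitrate budget: 15238.1 Mb / 4560 s = 3.342 Mbps.
Audio total: 248 + 320 + 192 = 760 kbps = 0.760 Mbps.
Video: 3.342 − 0.760 = 2.582 Mbps.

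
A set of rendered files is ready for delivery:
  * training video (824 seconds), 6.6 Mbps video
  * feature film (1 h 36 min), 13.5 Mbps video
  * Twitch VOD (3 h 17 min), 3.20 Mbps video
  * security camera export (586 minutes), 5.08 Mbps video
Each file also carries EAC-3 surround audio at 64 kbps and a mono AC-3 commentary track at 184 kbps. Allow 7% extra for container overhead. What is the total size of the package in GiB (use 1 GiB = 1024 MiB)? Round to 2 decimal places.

38.98 GiB

Audio total: 64 + 184 = 248 kbps = 0.248 Mbps.
training video: 6.848 Mbps × 824 s × 1.07 = 6037.7 Mb
feature film: 13.748 Mbps × 5760 s × 1.07 = 84731.7 Mb
Twitch VOD: 3.448 Mbps × 11820 s × 1.07 = 43608.2 Mb
security camera export: 5.328 Mbps × 35160 s × 1.07 = 200445.8 Mb
Total: 334823.4 Mb = 41852.9 MB.
= 38.98 GiB.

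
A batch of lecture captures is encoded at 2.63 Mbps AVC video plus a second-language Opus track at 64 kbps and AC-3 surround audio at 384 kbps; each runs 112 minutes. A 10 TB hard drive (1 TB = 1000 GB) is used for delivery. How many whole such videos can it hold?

112 min = 6720 s
Audio total: 64 + 384 = 448 kbps = 0.448 Mbps.
Total bitrate: 3.078 Mbps.
Per item: 3.078 Mbps × 6720 s = 20,684 Mb = 2,586 MB.
Capacity: 10 TB = 80,000,000 Mb; 3867.69 items → 3867 complete.

3867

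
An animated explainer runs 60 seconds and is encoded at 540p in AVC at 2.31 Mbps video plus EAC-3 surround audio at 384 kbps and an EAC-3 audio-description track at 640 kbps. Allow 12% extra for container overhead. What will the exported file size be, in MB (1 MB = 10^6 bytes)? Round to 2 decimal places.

Audio total: 384 + 640 = 1024 kbps = 1.024 Mbps.
Total bitrate: 2.31 + 1.024 = 3.334 Mbps.
Stream data: 3.334 Mbps × 60 s = 200.0 Mb.
With 12% container overhead: ×1.12.
224.0 Mb ÷ 8 = 28.01 MB → 28.01 MB.

28.01 MB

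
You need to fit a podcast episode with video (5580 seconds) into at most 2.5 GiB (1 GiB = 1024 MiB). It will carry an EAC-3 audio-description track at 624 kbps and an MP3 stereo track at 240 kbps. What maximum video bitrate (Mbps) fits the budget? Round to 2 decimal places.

2.98 Mbps

Budget: 2.5 GiB = 21474.8 Mb.
Total bitrate budget: 21474.8 Mb / 5580 s = 3.849 Mbps.
Audio total: 624 + 240 = 864 kbps = 0.864 Mbps.
Video: 3.849 − 0.864 = 2.985 Mbps.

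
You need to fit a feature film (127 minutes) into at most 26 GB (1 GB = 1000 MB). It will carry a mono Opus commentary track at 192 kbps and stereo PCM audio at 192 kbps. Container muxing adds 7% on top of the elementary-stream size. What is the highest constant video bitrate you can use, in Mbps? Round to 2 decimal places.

25.13 Mbps

Budget: 26 GB = 208000.0 Mb.
Stream payload after overhead: 208000.0 / 1.07 = 194392.5 Mb.
127 min = 7620 s
Total bitrate budget: 194392.5 Mb / 7620 s = 25.511 Mbps.
Audio total: 192 + 192 = 384 kbps = 0.384 Mbps.
Video: 25.511 − 0.384 = 25.127 Mbps.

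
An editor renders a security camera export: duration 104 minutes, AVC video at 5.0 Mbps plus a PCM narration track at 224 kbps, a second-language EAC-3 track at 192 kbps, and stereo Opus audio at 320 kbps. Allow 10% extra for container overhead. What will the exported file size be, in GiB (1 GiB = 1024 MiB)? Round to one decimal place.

104 min = 6240 s
Audio total: 224 + 192 + 320 = 736 kbps = 0.736 Mbps.
Total bitrate: 5.0 + 0.736 = 5.736 Mbps.
Stream data: 5.736 Mbps × 6240 s = 35792.6 Mb.
With 10% container overhead: ×1.10.
39,372 Mb = 4,921,488,000 bytes ÷ 1,073,741,824 = 4.583 GiB.

4.6 GiB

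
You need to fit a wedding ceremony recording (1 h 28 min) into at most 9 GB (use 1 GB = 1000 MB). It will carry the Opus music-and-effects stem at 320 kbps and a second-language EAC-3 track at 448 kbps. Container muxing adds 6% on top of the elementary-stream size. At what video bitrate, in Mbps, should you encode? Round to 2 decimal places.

Budget: 9 GB = 72000.0 Mb.
Stream payload after overhead: 72000.0 / 1.06 = 67924.5 Mb.
1 h 28 min = 88 min = 5280 s
Total bitrate budget: 67924.5 Mb / 5280 s = 12.864 Mbps.
Audio total: 320 + 448 = 768 kbps = 0.768 Mbps.
Video: 12.864 − 0.768 = 12.096 Mbps.

12.10 Mbps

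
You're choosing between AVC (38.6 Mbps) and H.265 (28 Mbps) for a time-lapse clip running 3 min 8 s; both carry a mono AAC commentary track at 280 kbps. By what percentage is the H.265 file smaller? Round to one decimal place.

3 min 8 s = 188 s
Audio: 280 kbps = 0.280 Mbps.
AVC: 38.880 Mbps × 188 s = 7309.4 Mb = 0.914 GB.
H.265: 28.280 Mbps × 188 s = 5316.6 Mb = 0.665 GB.
Reduction: (1 − 0.665/0.914) × 100 = 27.26%.

27.3%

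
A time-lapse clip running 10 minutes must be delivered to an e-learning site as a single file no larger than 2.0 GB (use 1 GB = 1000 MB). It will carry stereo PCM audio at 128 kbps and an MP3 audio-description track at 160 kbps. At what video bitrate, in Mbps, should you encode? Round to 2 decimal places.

Budget: 2.0 GB = 16000.0 Mb.
10 min = 600 s
Total bitrate budget: 16000.0 Mb / 600 s = 26.667 Mbps.
Audio total: 128 + 160 = 288 kbps = 0.288 Mbps.
Video: 26.667 − 0.288 = 26.379 Mbps.

26.38 Mbps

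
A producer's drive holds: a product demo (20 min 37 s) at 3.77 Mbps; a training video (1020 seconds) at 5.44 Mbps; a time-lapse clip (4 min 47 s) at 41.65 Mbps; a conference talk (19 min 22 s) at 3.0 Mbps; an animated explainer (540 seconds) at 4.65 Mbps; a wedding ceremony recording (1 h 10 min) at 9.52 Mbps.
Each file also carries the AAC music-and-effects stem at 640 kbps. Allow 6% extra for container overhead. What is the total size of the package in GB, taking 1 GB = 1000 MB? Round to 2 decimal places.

9.75 GB

Audio: 640 kbps = 0.640 Mbps.
product demo: 4.410 Mbps × 1237 s × 1.06 = 5782.5 Mb
training video: 6.080 Mbps × 1020 s × 1.06 = 6573.7 Mb
time-lapse clip: 42.290 Mbps × 287 s × 1.06 = 12865.5 Mb
conference talk: 3.640 Mbps × 1162 s × 1.06 = 4483.5 Mb
animated explainer: 5.290 Mbps × 540 s × 1.06 = 3028.0 Mb
wedding ceremony recording: 10.160 Mbps × 4200 s × 1.06 = 45232.3 Mb
Total: 77965.4 Mb = 9745.7 MB.
= 9.746 GB.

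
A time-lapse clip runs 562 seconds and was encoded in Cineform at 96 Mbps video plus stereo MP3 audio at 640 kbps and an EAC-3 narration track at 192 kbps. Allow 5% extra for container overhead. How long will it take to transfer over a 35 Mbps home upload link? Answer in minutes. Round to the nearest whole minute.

27 minutes

Audio total: 640 + 192 = 832 kbps = 0.832 Mbps.
Total bitrate: 96.832 Mbps.
File: 96.832 Mbps × 562 s = 54419.6 Mb.
With 5% container overhead: ×1.05. → 57140.6 Mb.
At 35 Mbps: 57140.6 / 35 = 1632.6 s ≈ 27.2 minutes.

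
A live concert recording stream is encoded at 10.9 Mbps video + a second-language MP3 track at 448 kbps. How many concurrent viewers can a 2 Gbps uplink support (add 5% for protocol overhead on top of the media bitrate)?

167

Audio: 448 kbps = 0.448 Mbps.
Per-viewer media rate: 11.348 Mbps.
On the wire with 5% overhead: 11.915 Mbps.
2 Gbps = 2,000 Mbps; 2,000 / 11.915 = 167.85 → 167 viewers.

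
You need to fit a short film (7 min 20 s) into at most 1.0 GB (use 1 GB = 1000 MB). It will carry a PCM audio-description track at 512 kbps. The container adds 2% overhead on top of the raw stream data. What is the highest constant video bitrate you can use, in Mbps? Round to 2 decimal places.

Budget: 1.0 GB = 8000.0 Mb.
Stream payload after overhead: 8000.0 / 1.02 = 7843.1 Mb.
7 min 20 s = 440 s
Total bitrate budget: 7843.1 Mb / 440 s = 17.825 Mbps.
Audio: 512 kbps = 0.512 Mbps.
Video: 17.825 − 0.512 = 17.313 Mbps.

17.31 Mbps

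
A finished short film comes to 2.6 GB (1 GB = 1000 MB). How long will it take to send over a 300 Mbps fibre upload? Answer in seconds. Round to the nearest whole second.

69 seconds

File: 2.6 GB = 20800.0 Mb.
At 300 Mbps: 20800.0 / 300 = 69.3 s ≈ 69.3 seconds.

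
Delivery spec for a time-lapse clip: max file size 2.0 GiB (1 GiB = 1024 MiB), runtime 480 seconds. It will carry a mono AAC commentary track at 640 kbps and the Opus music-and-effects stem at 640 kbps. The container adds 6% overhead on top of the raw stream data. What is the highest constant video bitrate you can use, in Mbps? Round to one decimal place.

Budget: 2.0 GiB = 17179.9 Mb.
Stream payload after overhead: 17179.9 / 1.06 = 16207.4 Mb.
Total bitrate budget: 16207.4 Mb / 480 s = 33.765 Mbps.
Audio total: 640 + 640 = 1280 kbps = 1.280 Mbps.
Video: 33.765 − 1.280 = 32.485 Mbps.

32.5 Mbps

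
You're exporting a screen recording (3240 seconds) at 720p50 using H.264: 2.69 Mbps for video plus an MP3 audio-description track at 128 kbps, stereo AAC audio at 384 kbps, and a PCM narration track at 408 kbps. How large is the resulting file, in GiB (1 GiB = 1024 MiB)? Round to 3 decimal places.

1.362 GiB

Audio total: 128 + 384 + 408 = 920 kbps = 0.920 Mbps.
Total bitrate: 2.69 + 0.920 = 3.610 Mbps.
Stream data: 3.610 Mbps × 3240 s = 11696.4 Mb.
11,696 Mb = 1,462,050,000 bytes ÷ 1,073,741,824 = 1.362 GiB.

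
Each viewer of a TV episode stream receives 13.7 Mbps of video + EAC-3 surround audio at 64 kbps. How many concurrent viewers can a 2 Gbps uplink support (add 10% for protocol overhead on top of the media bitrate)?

132

Audio: 64 kbps = 0.064 Mbps.
Per-viewer media rate: 13.764 Mbps.
On the wire with 10% overhead: 15.140 Mbps.
2 Gbps = 2,000 Mbps; 2,000 / 15.140 = 132.10 → 132 viewers.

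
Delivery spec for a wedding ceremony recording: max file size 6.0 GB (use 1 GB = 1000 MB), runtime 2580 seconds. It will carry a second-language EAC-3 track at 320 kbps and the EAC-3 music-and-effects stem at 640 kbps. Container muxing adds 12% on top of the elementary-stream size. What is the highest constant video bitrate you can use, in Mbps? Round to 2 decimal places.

15.65 Mbps

Budget: 6.0 GB = 48000.0 Mb.
Stream payload after overhead: 48000.0 / 1.12 = 42857.1 Mb.
Total bitrate budget: 42857.1 Mb / 2580 s = 16.611 Mbps.
Audio total: 320 + 640 = 960 kbps = 0.960 Mbps.
Video: 16.611 − 0.960 = 15.651 Mbps.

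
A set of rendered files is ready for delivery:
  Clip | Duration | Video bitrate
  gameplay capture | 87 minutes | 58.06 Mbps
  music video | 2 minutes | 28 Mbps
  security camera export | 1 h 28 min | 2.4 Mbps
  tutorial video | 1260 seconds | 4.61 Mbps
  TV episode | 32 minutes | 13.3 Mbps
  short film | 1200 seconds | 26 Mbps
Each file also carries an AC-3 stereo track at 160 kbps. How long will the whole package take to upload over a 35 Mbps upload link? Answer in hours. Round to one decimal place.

Audio: 160 kbps = 0.160 Mbps.
gameplay capture: 58.220 Mbps × 5220 s = 303908.4 Mb
music video: 28.160 Mbps × 120 s = 3379.2 Mb
security camera export: 2.560 Mbps × 5280 s = 13516.8 Mb
tutorial video: 4.770 Mbps × 1260 s = 6010.2 Mb
TV episode: 13.460 Mbps × 1920 s = 25843.2 Mb
short film: 26.160 Mbps × 1200 s = 31392.0 Mb
Total: 384049.8 Mb = 48006.2 MB.
At 35 Mbps: 384049.8 / 35 = 10973 s ≈ 3.05 hours.

3.0 hours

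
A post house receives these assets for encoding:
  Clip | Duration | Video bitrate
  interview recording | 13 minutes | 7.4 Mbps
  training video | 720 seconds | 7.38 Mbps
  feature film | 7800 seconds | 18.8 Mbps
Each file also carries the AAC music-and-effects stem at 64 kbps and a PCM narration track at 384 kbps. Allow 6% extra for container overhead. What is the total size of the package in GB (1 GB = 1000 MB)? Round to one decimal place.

Audio total: 64 + 384 = 448 kbps = 0.448 Mbps.
interview recording: 7.848 Mbps × 780 s × 1.06 = 6488.7 Mb
training video: 7.828 Mbps × 720 s × 1.06 = 5974.3 Mb
feature film: 19.248 Mbps × 7800 s × 1.06 = 159142.5 Mb
Total: 171605.5 Mb = 21450.7 MB.
= 21.45 GB.

21.5 GB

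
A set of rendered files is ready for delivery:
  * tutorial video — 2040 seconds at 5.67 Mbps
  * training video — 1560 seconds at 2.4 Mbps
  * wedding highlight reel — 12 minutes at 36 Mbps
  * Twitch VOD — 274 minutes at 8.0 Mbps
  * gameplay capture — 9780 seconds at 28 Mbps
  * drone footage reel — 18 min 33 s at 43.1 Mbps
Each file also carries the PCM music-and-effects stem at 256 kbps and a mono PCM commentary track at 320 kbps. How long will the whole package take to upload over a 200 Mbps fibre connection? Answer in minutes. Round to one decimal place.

42.7 minutes

Audio total: 256 + 320 = 576 kbps = 0.576 Mbps.
tutorial video: 6.246 Mbps × 2040 s = 12741.8 Mb
training video: 2.976 Mbps × 1560 s = 4642.6 Mb
wedding highlight reel: 36.576 Mbps × 720 s = 26334.7 Mb
Twitch VOD: 8.576 Mbps × 16440 s = 140989.4 Mb
gameplay capture: 28.576 Mbps × 9780 s = 279473.3 Mb
drone footage reel: 43.676 Mbps × 1113 s = 48611.4 Mb
Total: 512793.2 Mb = 64099.2 MB.
At 200 Mbps: 512793.2 / 200 = 2564 s ≈ 42.7 minutes.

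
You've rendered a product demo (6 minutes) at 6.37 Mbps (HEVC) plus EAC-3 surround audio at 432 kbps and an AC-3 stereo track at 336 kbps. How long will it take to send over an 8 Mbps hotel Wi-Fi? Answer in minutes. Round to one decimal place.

6 min = 360 s
Audio total: 432 + 336 = 768 kbps = 0.768 Mbps.
Total bitrate: 7.138 Mbps.
File: 7.138 Mbps × 360 s = 2569.7 Mb.
At 8 Mbps: 2569.7 / 8 = 321.2 s ≈ 5.35 minutes.

5.4 minutes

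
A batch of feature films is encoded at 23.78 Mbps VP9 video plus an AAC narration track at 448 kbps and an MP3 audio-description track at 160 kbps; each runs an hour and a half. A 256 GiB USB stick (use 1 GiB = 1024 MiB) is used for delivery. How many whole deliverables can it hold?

1.5 h = 5400 s
Audio total: 448 + 160 = 608 kbps = 0.608 Mbps.
Total bitrate: 24.388 Mbps.
Per item: 24.388 Mbps × 5400 s = 131,695 Mb = 16,462 MB.
Capacity: 256 GiB = 2,199,023 Mb; 16.70 items → 16 complete.

16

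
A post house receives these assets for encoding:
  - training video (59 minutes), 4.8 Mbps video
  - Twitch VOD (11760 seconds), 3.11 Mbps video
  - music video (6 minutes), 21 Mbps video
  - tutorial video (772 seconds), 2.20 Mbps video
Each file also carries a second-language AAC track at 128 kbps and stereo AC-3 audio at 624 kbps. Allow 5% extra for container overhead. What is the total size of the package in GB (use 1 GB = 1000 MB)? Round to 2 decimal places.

9.87 GB

Audio total: 128 + 624 = 752 kbps = 0.752 Mbps.
training video: 5.552 Mbps × 3540 s × 1.05 = 20636.8 Mb
Twitch VOD: 3.862 Mbps × 11760 s × 1.05 = 47688.0 Mb
music video: 21.752 Mbps × 360 s × 1.05 = 8222.3 Mb
tutorial video: 2.952 Mbps × 772 s × 1.05 = 2392.9 Mb
Total: 78939.9 Mb = 9867.5 MB.
= 9.867 GB.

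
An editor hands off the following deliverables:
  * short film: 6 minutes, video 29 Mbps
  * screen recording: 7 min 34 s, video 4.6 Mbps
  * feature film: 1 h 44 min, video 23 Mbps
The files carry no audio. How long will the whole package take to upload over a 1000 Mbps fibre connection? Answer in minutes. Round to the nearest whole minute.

3 minutes

short film: 29.000 Mbps × 360 s = 10440.0 Mb
screen recording: 4.600 Mbps × 454 s = 2088.4 Mb
feature film: 23.000 Mbps × 6240 s = 143520.0 Mb
Total: 156048.4 Mb = 19506.0 MB.
At 1000 Mbps: 156048.4 / 1000 = 156 s ≈ 2.6 minutes.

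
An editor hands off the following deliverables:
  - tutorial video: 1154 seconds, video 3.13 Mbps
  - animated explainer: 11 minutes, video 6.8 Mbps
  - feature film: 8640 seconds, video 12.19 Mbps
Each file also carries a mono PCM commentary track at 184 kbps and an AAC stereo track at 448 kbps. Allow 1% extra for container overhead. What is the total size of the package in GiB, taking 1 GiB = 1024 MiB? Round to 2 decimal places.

14.11 GiB

Audio total: 184 + 448 = 632 kbps = 0.632 Mbps.
tutorial video: 3.762 Mbps × 1154 s × 1.01 = 4384.8 Mb
animated explainer: 7.432 Mbps × 660 s × 1.01 = 4954.2 Mb
feature film: 12.822 Mbps × 8640 s × 1.01 = 111889.9 Mb
Total: 121228.8 Mb = 15153.6 MB.
= 14.11 GiB.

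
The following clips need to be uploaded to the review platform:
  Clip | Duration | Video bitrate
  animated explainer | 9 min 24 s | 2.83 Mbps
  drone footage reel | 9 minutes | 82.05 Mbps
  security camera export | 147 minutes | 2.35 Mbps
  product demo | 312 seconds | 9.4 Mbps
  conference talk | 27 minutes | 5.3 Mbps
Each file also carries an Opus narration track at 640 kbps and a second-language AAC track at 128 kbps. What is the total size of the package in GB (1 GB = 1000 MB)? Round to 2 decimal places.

10.91 GB

Audio total: 640 + 128 = 768 kbps = 0.768 Mbps.
animated explainer: 3.598 Mbps × 564 s = 2029.3 Mb
drone footage reel: 82.818 Mbps × 540 s = 44721.7 Mb
security camera export: 3.118 Mbps × 8820 s = 27500.8 Mb
product demo: 10.168 Mbps × 312 s = 3172.4 Mb
conference talk: 6.068 Mbps × 1620 s = 9830.2 Mb
Total: 87254.3 Mb = 10906.8 MB.
= 10.91 GB.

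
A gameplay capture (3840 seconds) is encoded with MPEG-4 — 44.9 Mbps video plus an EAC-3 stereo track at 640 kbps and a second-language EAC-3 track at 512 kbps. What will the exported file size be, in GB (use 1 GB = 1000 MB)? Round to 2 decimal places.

Audio total: 640 + 512 = 1152 kbps = 1.152 Mbps.
Total bitrate: 44.9 + 1.152 = 46.052 Mbps.
Stream data: 46.052 Mbps × 3840 s = 176839.7 Mb.
176,840 Mb ÷ 8 = 22,105 MB → 22.10 GB.

22.10 GB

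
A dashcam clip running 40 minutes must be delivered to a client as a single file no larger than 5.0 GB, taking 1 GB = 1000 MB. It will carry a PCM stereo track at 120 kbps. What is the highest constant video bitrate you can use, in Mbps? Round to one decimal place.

Budget: 5.0 GB = 40000.0 Mb.
40 min = 2400 s
Total bitrate budget: 40000.0 Mb / 2400 s = 16.667 Mbps.
Audio: 120 kbps = 0.120 Mbps.
Video: 16.667 − 0.120 = 16.547 Mbps.

16.5 Mbps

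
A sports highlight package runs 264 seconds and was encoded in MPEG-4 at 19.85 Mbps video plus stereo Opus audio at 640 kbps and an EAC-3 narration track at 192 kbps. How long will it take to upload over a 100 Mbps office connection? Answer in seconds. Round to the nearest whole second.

Audio total: 640 + 192 = 832 kbps = 0.832 Mbps.
Total bitrate: 20.682 Mbps.
File: 20.682 Mbps × 264 s = 5460.0 Mb.
At 100 Mbps: 5460.0 / 100 = 54.6 s ≈ 54.6 seconds.

55 seconds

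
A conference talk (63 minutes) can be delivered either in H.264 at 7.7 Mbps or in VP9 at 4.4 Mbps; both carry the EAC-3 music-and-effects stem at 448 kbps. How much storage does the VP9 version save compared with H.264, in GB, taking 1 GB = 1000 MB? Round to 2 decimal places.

63 min = 3780 s
Audio: 448 kbps = 0.448 Mbps.
H.264: 8.148 Mbps × 3780 s = 30799.4 Mb = 3.850 GB.
VP9: 4.848 Mbps × 3780 s = 18325.4 Mb = 2.291 GB.
Saving: 3.850 − 2.291 = 1.559 GB.

1.56 GB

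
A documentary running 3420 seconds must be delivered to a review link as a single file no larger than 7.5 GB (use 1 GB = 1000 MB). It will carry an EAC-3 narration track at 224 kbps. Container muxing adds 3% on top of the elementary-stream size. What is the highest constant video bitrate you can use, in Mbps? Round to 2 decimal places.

16.81 Mbps

Budget: 7.5 GB = 60000.0 Mb.
Stream payload after overhead: 60000.0 / 1.03 = 58252.4 Mb.
Total bitrate budget: 58252.4 Mb / 3420 s = 17.033 Mbps.
Audio: 224 kbps = 0.224 Mbps.
Video: 17.033 − 0.224 = 16.809 Mbps.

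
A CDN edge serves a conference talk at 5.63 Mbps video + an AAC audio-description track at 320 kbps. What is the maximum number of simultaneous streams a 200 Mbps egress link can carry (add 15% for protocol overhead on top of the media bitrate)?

29

Audio: 320 kbps = 0.320 Mbps.
Per-viewer media rate: 5.950 Mbps.
On the wire with 15% overhead: 6.843 Mbps.
200 Mbps = 200.0 Mbps; 200.0 / 6.843 = 29.23 → 29 viewers.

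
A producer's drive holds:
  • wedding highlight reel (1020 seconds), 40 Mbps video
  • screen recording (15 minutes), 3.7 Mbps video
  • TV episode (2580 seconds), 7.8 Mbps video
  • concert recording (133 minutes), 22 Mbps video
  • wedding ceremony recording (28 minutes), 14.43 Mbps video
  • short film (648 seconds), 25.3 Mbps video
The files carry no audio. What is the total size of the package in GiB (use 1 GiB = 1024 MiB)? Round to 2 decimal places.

32.65 GiB

wedding highlight reel: 40.000 Mbps × 1020 s = 40800.0 Mb
screen recording: 3.700 Mbps × 900 s = 3330.0 Mb
TV episode: 7.800 Mbps × 2580 s = 20124.0 Mb
concert recording: 22.000 Mbps × 7980 s = 175560.0 Mb
wedding ceremony recording: 14.430 Mbps × 1680 s = 24242.4 Mb
short film: 25.300 Mbps × 648 s = 16394.4 Mb
Total: 280450.8 Mb = 35056.3 MB.
= 32.65 GiB.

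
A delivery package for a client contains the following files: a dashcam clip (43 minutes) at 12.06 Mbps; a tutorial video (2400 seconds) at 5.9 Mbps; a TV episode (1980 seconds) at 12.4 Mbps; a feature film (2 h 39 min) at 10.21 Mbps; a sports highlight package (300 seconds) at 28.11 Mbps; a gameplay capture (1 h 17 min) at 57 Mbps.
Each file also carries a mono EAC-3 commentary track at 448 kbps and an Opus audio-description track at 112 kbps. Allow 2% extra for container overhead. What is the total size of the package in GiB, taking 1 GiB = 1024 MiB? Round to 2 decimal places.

Audio total: 448 + 112 = 560 kbps = 0.560 Mbps.
dashcam clip: 12.620 Mbps × 2580 s × 1.02 = 33210.8 Mb
tutorial video: 6.460 Mbps × 2400 s × 1.02 = 15814.1 Mb
TV episode: 12.960 Mbps × 1980 s × 1.02 = 26174.0 Mb
feature film: 10.770 Mbps × 9540 s × 1.02 = 104800.7 Mb
sports highlight package: 28.670 Mbps × 300 s × 1.02 = 8773.0 Mb
gameplay capture: 57.560 Mbps × 4620 s × 1.02 = 271245.7 Mb
Total: 460018.4 Mb = 57502.3 MB.
= 53.55 GiB.

53.55 GiB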